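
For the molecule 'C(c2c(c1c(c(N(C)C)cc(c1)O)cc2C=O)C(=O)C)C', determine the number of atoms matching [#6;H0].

8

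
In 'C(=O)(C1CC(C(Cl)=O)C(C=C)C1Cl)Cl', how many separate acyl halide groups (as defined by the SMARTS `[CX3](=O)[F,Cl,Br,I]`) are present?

[CX3](=O)[F,Cl,Br,I] is the SMARTS for an acyl halide: a carbonyl carbon bonded to a halogen.
The molecule carries 2 separate instances of an acyl chloride (-C(=O)Cl) meeting every constraint; each maps to a distinct set of atoms, giving 2 matches.

2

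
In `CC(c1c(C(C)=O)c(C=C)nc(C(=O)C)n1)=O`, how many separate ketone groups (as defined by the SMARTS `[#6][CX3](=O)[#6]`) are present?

3

[#6][CX3](=O)[#6] is the SMARTS for a ketone: a carbonyl carbon (no H) flanked by two carbons.
The molecule carries 3 separate instances of an acetyl/ketone group (-C(=O)CH3) meeting every constraint; each maps to a distinct set of atoms, giving 3 matches.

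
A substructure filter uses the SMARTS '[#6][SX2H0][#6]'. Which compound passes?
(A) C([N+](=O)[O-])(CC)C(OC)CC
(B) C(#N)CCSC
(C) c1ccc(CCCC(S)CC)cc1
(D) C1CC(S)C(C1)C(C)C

B

[#6][SX2H0][#6] describes an aliphatic sulfur bridging two carbons with no H on the sulfur (a thioether).
(A) has a methoxy ether (-OCH3) but the bridging atom is O, not S.
(B) contains a methylthio ether (-SCH3), which satisfies every atom and bond constraint.
(C) has a thiol (-SH) but the sulfur has H1, not H0 bridging two carbons.
(D) has a thiol (-SH) but the sulfur has H1, not H0 bridging two carbons.
So the answer is (B).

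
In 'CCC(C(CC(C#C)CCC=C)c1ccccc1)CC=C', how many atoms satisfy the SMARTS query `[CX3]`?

4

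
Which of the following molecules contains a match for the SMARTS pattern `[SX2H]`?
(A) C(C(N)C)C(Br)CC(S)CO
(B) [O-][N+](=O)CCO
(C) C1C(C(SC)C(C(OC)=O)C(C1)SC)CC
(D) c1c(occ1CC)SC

A

[SX2H] describes an aliphatic sulfur with two connections, one being H (a thiol).
(A) contains a thiol (-SH), which satisfies every atom and bond constraint.
(B) has a hydroxyl group (-OH) but it is an -OH, not an -SH.
(C) has a methylthio ether (-SCH3) but the sulfur has H0 (bonded to two carbons), not H1.
(D) has a methylthio ether (-SCH3) but the sulfur has H0 (bonded to two carbons), not H1.
So the answer is (A).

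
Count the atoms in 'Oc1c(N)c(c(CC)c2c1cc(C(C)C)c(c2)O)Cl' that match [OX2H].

2

The query [OX2H] means: aliphatic oxygen with two connections, one of which is H — an -OH oxygen.
Check the 19 heavy atoms by environment: 8× c (aromatic, H0, X3) → no; 2× c (aromatic, H1, X3) → no; 1× C (H2, X4) → no; 3× C (H3, X4) → no; 1× N (H2, X3) → no; 2× O (H1, X2) → match; 1× Cl (H0, X1) → no; 1× C (H1, X4) → no.
That gives 2 matching atoms.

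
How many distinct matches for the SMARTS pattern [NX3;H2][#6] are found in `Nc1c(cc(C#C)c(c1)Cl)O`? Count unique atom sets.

1

[NX3;H2][#6] is the SMARTS for a primary amine: a trivalent nitrogen with two H attached to carbon.
Exactly one fragment in the molecule meets all constraints, giving 1 match.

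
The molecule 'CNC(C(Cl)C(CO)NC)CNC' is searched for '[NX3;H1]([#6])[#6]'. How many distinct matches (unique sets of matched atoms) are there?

3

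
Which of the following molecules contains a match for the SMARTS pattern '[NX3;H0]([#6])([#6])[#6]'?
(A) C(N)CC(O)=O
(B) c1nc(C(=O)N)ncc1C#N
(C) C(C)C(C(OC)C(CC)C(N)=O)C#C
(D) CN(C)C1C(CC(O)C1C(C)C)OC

D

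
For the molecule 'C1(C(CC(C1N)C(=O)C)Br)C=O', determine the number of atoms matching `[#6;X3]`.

2

The query [#6;X3] means: any carbon (aromatic or not) with three total connections.
Check the 12 heavy atoms by environment: 6× C (X4) → no; 1× N (X3) → no; 2× C (X3) → match; 2× O (X1) → no; 1× Br (X1) → no.
That gives 2 matching atoms.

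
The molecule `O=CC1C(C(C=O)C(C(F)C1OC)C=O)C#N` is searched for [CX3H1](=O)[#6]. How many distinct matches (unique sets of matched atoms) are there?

[CX3H1](=O)[#6] is the SMARTS for an aldehyde: an sp2 carbon with one H, double-bonded to O and single-bonded to carbon.
The molecule carries 3 separate instances of an aldehyde (-CHO) meeting every constraint; each maps to a distinct set of atoms, giving 3 matches.

3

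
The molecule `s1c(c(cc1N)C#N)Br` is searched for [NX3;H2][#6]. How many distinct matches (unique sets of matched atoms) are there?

[NX3;H2][#6] is the SMARTS for a primary amine: a trivalent nitrogen with two H attached to carbon.
Exactly one fragment in the molecule meets all constraints, giving 1 match.

1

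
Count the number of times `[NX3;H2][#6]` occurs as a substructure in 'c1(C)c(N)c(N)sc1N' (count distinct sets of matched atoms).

[NX3;H2][#6] is the SMARTS for a primary amine: a trivalent nitrogen with two H attached to carbon.
The molecule carries 3 separate instances of a primary amino group (-NH2) meeting every constraint; each maps to a distinct set of atoms, giving 3 matches.

3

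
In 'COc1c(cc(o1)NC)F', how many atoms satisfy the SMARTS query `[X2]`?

2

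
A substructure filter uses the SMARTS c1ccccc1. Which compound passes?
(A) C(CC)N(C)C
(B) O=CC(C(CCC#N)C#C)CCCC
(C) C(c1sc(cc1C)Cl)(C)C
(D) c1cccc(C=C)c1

D

c1ccccc1 describes six aromatic carbons in a ring (a benzene ring).
(A) has a methyl group (-CH3) but no six-membered all-carbon aromatic ring is present.
(B) has a methyl group (-CH3) but no six-membered all-carbon aromatic ring is present.
(C) has a methyl group (-CH3) but no six-membered all-carbon aromatic ring is present.
(D) contains the required atom environment, so the pattern matches.
So the answer is (D).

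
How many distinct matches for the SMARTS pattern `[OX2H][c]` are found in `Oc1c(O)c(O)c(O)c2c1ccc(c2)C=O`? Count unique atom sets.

[OX2H][c] is the SMARTS for a phenol: a hydroxyl oxygen attached to an aromatic carbon.
The molecule carries 4 separate instances of a hydroxyl group (-OH) meeting every constraint; each maps to a distinct set of atoms, giving 4 matches.

4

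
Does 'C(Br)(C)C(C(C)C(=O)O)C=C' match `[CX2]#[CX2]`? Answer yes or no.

No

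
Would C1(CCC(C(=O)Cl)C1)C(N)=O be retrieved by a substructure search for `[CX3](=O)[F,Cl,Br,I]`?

Yes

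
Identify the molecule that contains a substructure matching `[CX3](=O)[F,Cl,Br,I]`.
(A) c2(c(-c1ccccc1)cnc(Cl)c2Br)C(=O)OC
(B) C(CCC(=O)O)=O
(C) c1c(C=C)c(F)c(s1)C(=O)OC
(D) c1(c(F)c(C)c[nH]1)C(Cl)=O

D

[CX3](=O)[F,Cl,Br,I] describes a carbonyl carbon bonded to a halogen (an acyl halide).
(A) has a methyl-ester group (-C(=O)OCH3) but the carbonyl is bonded to -O-C, not to a halogen.
(B) has a carboxylic acid group (-C(=O)OH) but the carbonyl is bonded to -OH, not to a halogen.
(C) has a methyl-ester group (-C(=O)OCH3) but the carbonyl is bonded to -O-C, not to a halogen.
(D) contains an acyl chloride (-C(=O)Cl), which satisfies every atom and bond constraint.
So the answer is (D).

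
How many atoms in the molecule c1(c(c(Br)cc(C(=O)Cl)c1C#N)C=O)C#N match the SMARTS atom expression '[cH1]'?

The query [cH1] means: aromatic carbon bearing exactly one hydrogen.
Check the 16 heavy atoms by environment: 5× c (aromatic, H0) → no; 1× c (aromatic, H1) → match; 3× C (H0) → no; 2× N (H0) → no; 2× O (H0) → no; 1× Cl (H0) → no; 1× C (H1) → no; 1× Br (H0) → no.
That gives 1 matching atom.

1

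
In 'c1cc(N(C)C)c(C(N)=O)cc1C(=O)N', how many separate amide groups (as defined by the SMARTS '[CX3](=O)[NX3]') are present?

2

[CX3](=O)[NX3] is the SMARTS for an amide: a carbonyl carbon bonded to a trivalent nitrogen.
The molecule carries 2 separate instances of a primary amide (-C(=O)NH2) meeting every constraint; each maps to a distinct set of atoms, giving 2 matches.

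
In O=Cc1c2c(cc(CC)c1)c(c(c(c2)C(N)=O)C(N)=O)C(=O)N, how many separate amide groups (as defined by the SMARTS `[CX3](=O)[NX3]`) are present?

3

[CX3](=O)[NX3] is the SMARTS for an amide: a carbonyl carbon bonded to a trivalent nitrogen.
The molecule carries 3 separate instances of a primary amide (-C(=O)NH2) meeting every constraint; each maps to a distinct set of atoms, giving 3 matches.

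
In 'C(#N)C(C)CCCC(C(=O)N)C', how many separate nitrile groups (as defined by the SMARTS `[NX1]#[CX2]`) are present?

1

[NX1]#[CX2] is the SMARTS for a nitrile: a nitrogen triple-bonded to a two-connected carbon.
Exactly one fragment in the molecule meets all constraints, giving 1 match.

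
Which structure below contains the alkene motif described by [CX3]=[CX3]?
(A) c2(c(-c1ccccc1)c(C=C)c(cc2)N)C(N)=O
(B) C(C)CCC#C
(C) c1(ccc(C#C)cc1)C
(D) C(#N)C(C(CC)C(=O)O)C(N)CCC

[CX3]=[CX3] describes a non-aromatic C=C double bond between two sp2 carbons (an alkene).
(A) contains a vinyl group (-CH=CH2), which satisfies every atom and bond constraint.
(B) has an ethyl group (-CH2CH3) but its C-C bond is a single bond between CX4 carbons, not CX3=CX3.
(C) has an ethynyl group (-C#CH) but the C-C bond is a triple bond, not a double bond.
(D) has an ethyl group (-CH2CH3) but its C-C bond is a single bond between CX4 carbons, not CX3=CX3.
So the answer is (A).

A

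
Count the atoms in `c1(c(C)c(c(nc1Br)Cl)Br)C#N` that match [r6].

The query [r6] means: r6 matches atoms in a six-membered ring.
Check the 12 heavy atoms by environment: 1× n (aromatic, in 6-ring) → match; 5× c (aromatic, in 6-ring) → match; 2× C (acyclic) → no; 2× Br (acyclic) → no; 1× N (acyclic) → no; 1× Cl (acyclic) → no.
Summing the matching environments: 1 + 5 = 6 matching atoms.

6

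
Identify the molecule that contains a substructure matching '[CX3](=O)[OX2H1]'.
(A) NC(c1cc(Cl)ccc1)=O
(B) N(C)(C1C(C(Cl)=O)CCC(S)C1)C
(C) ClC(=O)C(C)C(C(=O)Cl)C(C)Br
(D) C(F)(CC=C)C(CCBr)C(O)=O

D

[CX3](=O)[OX2H1] describes an sp2 carbon double-bonded to O and single-bonded to an -OH oxygen (a carboxylic acid).
(A) has a primary amide (-C(=O)NH2) but the carbonyl is bonded to N, not to an -OH oxygen.
(B) has an acyl chloride (-C(=O)Cl) but the carbonyl is bonded to Cl, not to an -OH oxygen.
(C) has an acyl chloride (-C(=O)Cl) but the carbonyl is bonded to Cl, not to an -OH oxygen.
(D) contains a carboxylic acid group (-C(=O)OH), which satisfies every atom and bond constraint.
So the answer is (D).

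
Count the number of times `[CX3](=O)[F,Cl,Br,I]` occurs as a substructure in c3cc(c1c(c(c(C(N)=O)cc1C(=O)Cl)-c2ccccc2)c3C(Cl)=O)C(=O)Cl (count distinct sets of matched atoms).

[CX3](=O)[F,Cl,Br,I] is the SMARTS for an acyl halide: a carbonyl carbon bonded to a halogen.
The molecule carries 3 separate instances of an acyl chloride (-C(=O)Cl) meeting every constraint; each maps to a distinct set of atoms, giving 3 matches.

3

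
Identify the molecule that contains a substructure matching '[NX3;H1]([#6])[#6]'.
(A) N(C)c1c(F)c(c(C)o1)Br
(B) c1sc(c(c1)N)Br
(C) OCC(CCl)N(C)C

[NX3;H1]([#6])[#6] describes a trivalent nitrogen with one H, bonded to two carbons (a secondary amine).
(A) contains an N-methylamino group (-NHCH3), which satisfies every atom and bond constraint.
(B) has a primary amino group (-NH2) but the nitrogen has H2 and only one carbon neighbour.
(C) has a dimethylamino group (-N(CH3)2) but the nitrogen has H0, not H1.
So the answer is (A).

A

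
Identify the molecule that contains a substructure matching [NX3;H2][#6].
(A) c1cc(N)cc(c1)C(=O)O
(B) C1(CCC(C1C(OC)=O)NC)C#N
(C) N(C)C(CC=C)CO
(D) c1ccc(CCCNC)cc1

[NX3;H2][#6] describes a trivalent nitrogen with two H attached to carbon (a primary amine).
(A) contains a primary amino group (-NH2), which satisfies every atom and bond constraint.
(B) has a nitrile (-C#N) but the nitrogen is NX1 (triple-bonded), not NX3 with two H.
(C) has an N-methylamino group (-NHCH3) but the nitrogen bears two carbons and only one H (H1), not H2.
(D) has an N-methylamino group (-NHCH3) but the nitrogen bears two carbons and only one H (H1), not H2.
So the answer is (A).

A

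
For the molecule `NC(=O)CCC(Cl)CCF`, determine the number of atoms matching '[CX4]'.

Check the 10 heavy atoms by environment: 5× C (X4) → match; 1× C (X3) → no; 1× O (X1) → no; 1× N (X3) → no; 1× Cl (X1) → no; 1× F (X1) → no.
That gives 5 matching atoms.

5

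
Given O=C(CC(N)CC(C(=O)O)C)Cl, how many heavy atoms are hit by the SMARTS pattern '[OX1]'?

2

The query [OX1] means: aliphatic oxygen with one total connection — typically a carbonyl =O or an oxide.
Check the 12 heavy atoms by environment: 5× C (X4) → no; 2× C (X3) → no; 2× O (X1) → match; 1× Cl (X1) → no; 1× N (X3) → no; 1× O (X2) → no.
That gives 2 matching atoms.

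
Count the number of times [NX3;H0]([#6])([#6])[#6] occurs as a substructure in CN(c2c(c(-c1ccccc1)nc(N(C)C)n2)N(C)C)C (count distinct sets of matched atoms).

3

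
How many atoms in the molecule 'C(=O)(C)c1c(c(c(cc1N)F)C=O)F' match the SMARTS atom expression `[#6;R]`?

Check the 14 heavy atoms by environment: 6× c (aromatic, in 6-ring) → match; 3× C (acyclic) → no; 2× O (acyclic) → no; 1× N (acyclic) → no; 2× F (acyclic) → no.
That gives 6 matching atoms.

6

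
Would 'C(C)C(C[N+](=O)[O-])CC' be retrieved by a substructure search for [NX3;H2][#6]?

No

The pattern [NX3;H2][#6] describes a trivalent nitrogen with two H attached to carbon — a primary amine.
The closest candidate here is a nitro group (-[N+](=O)[O-]), but the nitrogen is [N+] with no H, not NX3H2. No other fragment satisfies the full query, so there is no match.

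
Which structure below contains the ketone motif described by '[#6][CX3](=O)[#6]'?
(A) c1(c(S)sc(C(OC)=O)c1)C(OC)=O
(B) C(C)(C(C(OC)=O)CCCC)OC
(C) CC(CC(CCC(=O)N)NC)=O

[#6][CX3](=O)[#6] describes a carbonyl carbon (no H) flanked by two carbons (a ketone).
(A) has a methyl-ester group (-C(=O)OCH3) but one neighbour of the carbonyl carbon is O, not C.
(B) has a methyl-ester group (-C(=O)OCH3) but one neighbour of the carbonyl carbon is O, not C.
(C) contains an acetyl/ketone group (-C(=O)CH3), which satisfies every atom and bond constraint.
So the answer is (C).

C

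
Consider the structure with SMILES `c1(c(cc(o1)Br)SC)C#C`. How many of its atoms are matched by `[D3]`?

3

The query [D3] means: atom with exactly three heavy-atom neighbours.
Check the 10 heavy atoms by environment: 1× o (aromatic, D2) → no; 3× c (aromatic, D3) → match; 1× c (aromatic, D2) → no; 1× C (D2) → no; 2× C (D1) → no; 1× Br (D1) → no; 1× S (D2) → no.
That gives 3 matching atoms.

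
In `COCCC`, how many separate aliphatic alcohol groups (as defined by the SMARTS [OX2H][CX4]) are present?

0

[OX2H][CX4] is the SMARTS for an aliphatic alcohol: a hydroxyl oxygen bound to an sp3 (X4) carbon.
The molecule has a methoxy ether (-OCH3), but the oxygen has H0 (ether), not H1; nothing else fits, so there are 0 matches.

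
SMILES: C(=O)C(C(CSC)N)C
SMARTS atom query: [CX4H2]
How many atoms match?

The query [CX4H2] means: sp3 carbon (X4) with exactly two hydrogens.
Check the 9 heavy atoms by environment: 2× C (H3, X4) → no; 2× C (H1, X4) → no; 1× C (H2, X4) → match; 1× N (H2, X3) → no; 1× S (H0, X2) → no; 1× C (H1, X3) → no; 1× O (H0, X1) → no.
That gives 1 matching atom.

1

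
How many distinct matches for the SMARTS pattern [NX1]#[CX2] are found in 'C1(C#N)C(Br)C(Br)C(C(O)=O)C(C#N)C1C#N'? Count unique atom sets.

[NX1]#[CX2] is the SMARTS for a nitrile: a nitrogen triple-bonded to a two-connected carbon.
The molecule carries 3 separate instances of a nitrile (-C#N) meeting every constraint; each maps to a distinct set of atoms, giving 3 matches.

3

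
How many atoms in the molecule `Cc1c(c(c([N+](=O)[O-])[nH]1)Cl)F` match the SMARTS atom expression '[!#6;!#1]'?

6

The query [!#6;!#1] means: not carbon and not hydrogen — any heteroatom.
Check the 11 heavy atoms by environment: 1× n (aromatic) → match; 4× c (aromatic) → no; 1× F → match; 1× N (charge +1) → match; 1× O (charge -1) → match; 1× O → match; 1× Cl → match; 1× C → no.
Summing the matching environments: 1 + 1 + 1 + 1 + 1 + 1 = 6 matching atoms.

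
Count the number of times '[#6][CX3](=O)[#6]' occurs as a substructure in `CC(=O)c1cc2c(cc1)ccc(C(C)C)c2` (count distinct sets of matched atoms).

1

[#6][CX3](=O)[#6] is the SMARTS for a ketone: a carbonyl carbon (no H) flanked by two carbons.
Exactly one fragment in the molecule meets all constraints, giving 1 match.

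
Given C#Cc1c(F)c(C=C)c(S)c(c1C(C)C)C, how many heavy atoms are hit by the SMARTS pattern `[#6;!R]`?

8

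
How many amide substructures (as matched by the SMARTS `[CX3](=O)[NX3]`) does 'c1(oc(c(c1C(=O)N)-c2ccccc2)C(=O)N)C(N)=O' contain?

[CX3](=O)[NX3] is the SMARTS for an amide: a carbonyl carbon bonded to a trivalent nitrogen.
The molecule carries 3 separate instances of a primary amide (-C(=O)NH2) meeting every constraint; each maps to a distinct set of atoms, giving 3 matches.

3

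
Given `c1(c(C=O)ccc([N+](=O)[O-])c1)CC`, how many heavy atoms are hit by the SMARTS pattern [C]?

Check the 13 heavy atoms by environment: 6× c (aromatic) → no; 3× C → match; 2× O → no; 1× N (charge +1) → no; 1× O (charge -1) → no.
That gives 3 matching atoms.

3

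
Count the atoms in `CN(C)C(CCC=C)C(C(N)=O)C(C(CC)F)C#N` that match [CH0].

2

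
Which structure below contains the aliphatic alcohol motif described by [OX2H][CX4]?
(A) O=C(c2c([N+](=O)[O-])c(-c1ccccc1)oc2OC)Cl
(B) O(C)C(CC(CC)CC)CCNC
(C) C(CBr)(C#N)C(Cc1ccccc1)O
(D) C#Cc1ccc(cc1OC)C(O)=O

C

[OX2H][CX4] describes a hydroxyl oxygen bound to an sp3 (X4) carbon (an aliphatic alcohol).
(A) has a methoxy ether (-OCH3) but the oxygen has H0 (ether), not H1.
(B) has a methoxy ether (-OCH3) but the oxygen has H0 (ether), not H1.
(C) contains a hydroxyl group (-OH), which satisfies every atom and bond constraint.
(D) has a methoxy ether (-OCH3) but the oxygen has H0 (ether), not H1.
So the answer is (C).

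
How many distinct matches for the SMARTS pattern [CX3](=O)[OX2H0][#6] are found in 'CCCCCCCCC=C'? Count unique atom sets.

0

[CX3](=O)[OX2H0][#6] is the SMARTS for an ester: a carbonyl carbon bonded to an oxygen that is itself bonded to carbon (no H on that O).
No fragment in the molecule satisfies every constraint, giving 0 matches.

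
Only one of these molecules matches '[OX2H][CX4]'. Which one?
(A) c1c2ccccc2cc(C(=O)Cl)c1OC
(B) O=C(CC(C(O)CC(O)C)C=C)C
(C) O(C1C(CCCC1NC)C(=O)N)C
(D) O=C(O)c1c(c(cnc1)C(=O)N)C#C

[OX2H][CX4] describes a hydroxyl oxygen bound to an sp3 (X4) carbon (an aliphatic alcohol).
(A) has a methoxy ether (-OCH3) but the oxygen has H0 (ether), not H1.
(B) contains a hydroxyl group (-OH), which satisfies every atom and bond constraint.
(C) has a methoxy ether (-OCH3) but the oxygen has H0 (ether), not H1.
(D) has a carboxylic acid group (-C(=O)OH) but the -OH is on a CX3 carbonyl carbon, not a CX4 carbon.
So the answer is (B).

B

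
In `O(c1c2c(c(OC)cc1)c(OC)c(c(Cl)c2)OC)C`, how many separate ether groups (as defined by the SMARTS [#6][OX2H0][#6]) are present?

4

[#6][OX2H0][#6] is the SMARTS for an ether: an aliphatic oxygen bridging two carbons with no H on the oxygen.
The molecule carries 4 separate instances of a methoxy ether (-OCH3) meeting every constraint; each maps to a distinct set of atoms, giving 4 matches.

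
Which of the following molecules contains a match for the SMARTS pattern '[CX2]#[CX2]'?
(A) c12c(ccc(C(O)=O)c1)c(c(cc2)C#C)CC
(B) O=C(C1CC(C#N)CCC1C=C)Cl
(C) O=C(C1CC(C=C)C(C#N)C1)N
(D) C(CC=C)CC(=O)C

A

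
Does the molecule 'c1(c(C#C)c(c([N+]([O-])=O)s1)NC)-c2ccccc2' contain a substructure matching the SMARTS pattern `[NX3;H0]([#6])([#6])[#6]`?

No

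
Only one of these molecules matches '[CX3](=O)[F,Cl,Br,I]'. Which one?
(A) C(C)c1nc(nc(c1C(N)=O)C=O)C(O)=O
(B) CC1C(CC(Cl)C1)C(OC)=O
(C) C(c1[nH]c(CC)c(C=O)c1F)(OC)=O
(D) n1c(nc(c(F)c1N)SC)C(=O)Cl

D

[CX3](=O)[F,Cl,Br,I] describes a carbonyl carbon bonded to a halogen (an acyl halide).
(A) has a carboxylic acid group (-C(=O)OH) but the carbonyl is bonded to -OH, not to a halogen.
(B) has a chloro substituent but the Cl is not on a carbonyl carbon.
(C) has a methyl-ester group (-C(=O)OCH3) but the carbonyl is bonded to -O-C, not to a halogen.
(D) contains an acyl chloride (-C(=O)Cl), which satisfies every atom and bond constraint.
So the answer is (D).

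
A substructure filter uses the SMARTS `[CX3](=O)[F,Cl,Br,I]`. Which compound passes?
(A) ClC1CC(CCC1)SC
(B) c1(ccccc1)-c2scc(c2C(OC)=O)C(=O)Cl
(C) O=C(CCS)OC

[CX3](=O)[F,Cl,Br,I] describes a carbonyl carbon bonded to a halogen (an acyl halide).
(A) has a chloro substituent but the Cl is not on a carbonyl carbon.
(B) contains an acyl chloride (-C(=O)Cl), which satisfies every atom and bond constraint.
(C) has a methyl-ester group (-C(=O)OCH3) but the carbonyl is bonded to -O-C, not to a halogen.
So the answer is (B).

B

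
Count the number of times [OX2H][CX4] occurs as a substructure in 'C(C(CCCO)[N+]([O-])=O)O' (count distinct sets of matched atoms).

[OX2H][CX4] is the SMARTS for an aliphatic alcohol: a hydroxyl oxygen bound to an sp3 (X4) carbon.
The molecule carries 2 separate instances of a hydroxyl group (-OH) meeting every constraint; each maps to a distinct set of atoms, giving 2 matches.

2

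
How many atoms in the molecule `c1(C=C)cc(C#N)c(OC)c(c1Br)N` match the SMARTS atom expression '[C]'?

4

The query [C] means: uppercase C matches aliphatic (non-aromatic) carbon only.
Check the 14 heavy atoms by environment: 6× c (aromatic) → no; 2× N → no; 4× C → match; 1× Br → no; 1× O → no.
That gives 4 matching atoms.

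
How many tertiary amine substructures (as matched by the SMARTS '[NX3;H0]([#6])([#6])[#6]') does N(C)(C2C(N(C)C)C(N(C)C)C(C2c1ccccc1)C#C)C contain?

3

[NX3;H0]([#6])([#6])[#6] is the SMARTS for a tertiary amine: a trivalent nitrogen with no H, bonded to three carbons.
The molecule carries 3 separate instances of a dimethylamino group (-N(CH3)2) meeting every constraint; each maps to a distinct set of atoms, giving 3 matches.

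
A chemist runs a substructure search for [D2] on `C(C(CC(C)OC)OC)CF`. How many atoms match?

5

The query [D2] means: atom with exactly two heavy-atom neighbours.
Check the 11 heavy atoms by environment: 3× C (D1) → no; 2× C (D3) → no; 3× C (D2) → match; 1× F (D1) → no; 2× O (D2) → match.
Summing the matching environments: 3 + 2 = 5 matching atoms.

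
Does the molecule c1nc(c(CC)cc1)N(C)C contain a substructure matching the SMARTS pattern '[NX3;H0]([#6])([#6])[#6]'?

The pattern [NX3;H0]([#6])([#6])[#6] describes a trivalent nitrogen with no H, bonded to three carbons — a tertiary amine.
The molecule carries a dimethylamino group (-N(CH3)2), whose atoms satisfy every constraint of the query, so the pattern matches.

Yes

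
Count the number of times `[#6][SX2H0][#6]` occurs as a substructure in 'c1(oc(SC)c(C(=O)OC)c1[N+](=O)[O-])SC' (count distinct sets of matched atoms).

2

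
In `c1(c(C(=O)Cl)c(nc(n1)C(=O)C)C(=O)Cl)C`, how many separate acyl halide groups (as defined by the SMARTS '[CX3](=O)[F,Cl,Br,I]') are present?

[CX3](=O)[F,Cl,Br,I] is the SMARTS for an acyl halide: a carbonyl carbon bonded to a halogen.
The molecule carries 2 separate instances of an acyl chloride (-C(=O)Cl) meeting every constraint; each maps to a distinct set of atoms, giving 2 matches.

2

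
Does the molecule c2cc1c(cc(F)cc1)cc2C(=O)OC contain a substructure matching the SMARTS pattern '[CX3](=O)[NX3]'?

No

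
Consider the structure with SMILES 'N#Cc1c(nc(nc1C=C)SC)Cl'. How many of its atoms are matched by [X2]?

4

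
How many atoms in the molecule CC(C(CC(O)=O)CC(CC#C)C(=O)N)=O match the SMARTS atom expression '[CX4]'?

6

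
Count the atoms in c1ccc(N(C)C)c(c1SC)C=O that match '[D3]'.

4

The query [D3] means: atom with exactly three heavy-atom neighbours.
Check the 13 heavy atoms by environment: 3× c (aromatic, D2) → no; 3× c (aromatic, D3) → match; 1× N (D3) → match; 3× C (D1) → no; 1× C (D2) → no; 1× O (D1) → no; 1× S (D2) → no.
Summing the matching environments: 3 + 1 = 4 matching atoms.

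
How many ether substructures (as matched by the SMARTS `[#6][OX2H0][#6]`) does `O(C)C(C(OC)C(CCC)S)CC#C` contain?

[#6][OX2H0][#6] is the SMARTS for an ether: an aliphatic oxygen bridging two carbons with no H on the oxygen.
The molecule carries 2 separate instances of a methoxy ether (-OCH3) meeting every constraint; each maps to a distinct set of atoms, giving 2 matches.

2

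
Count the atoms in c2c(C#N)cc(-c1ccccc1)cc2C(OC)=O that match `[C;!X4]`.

The query [C;!X4] means: aliphatic carbon that does not have four total connections.
Check the 18 heavy atoms by environment: 12× c (aromatic, X3) → no; 1× C (X3) → match; 1× O (X1) → no; 1× O (X2) → no; 1× C (X4) → no; 1× C (X2) → match; 1× N (X1) → no.
Summing the matching environments: 1 + 1 = 2 matching atoms.

2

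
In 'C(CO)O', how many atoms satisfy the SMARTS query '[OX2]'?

The query [OX2] means: aliphatic oxygen with two total connections — ether, hydroxyl, or ester single-bond O.
Check the 4 heavy atoms by environment: 2× C (X4) → no; 2× O (X2) → match.
That gives 2 matching atoms.

2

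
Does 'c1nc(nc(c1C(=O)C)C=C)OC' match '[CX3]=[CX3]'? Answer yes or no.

Yes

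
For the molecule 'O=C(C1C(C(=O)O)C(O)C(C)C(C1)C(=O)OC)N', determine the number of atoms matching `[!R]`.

The query [!R] means: !R matches any atom not in a ring.
Check the 18 heavy atoms by environment: 6× C (in 6-ring) → no; 5× C (acyclic) → match; 6× O (acyclic) → match; 1× N (acyclic) → match.
Summing the matching environments: 5 + 6 + 1 = 12 matching atoms.

12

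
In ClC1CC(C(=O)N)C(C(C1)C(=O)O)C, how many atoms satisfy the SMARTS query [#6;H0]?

Check the 14 heavy atoms by environment: 4× C (H1) → no; 2× C (H2) → no; 2× C (H0) → match; 2× O (H0) → no; 1× O (H1) → no; 1× N (H2) → no; 1× C (H3) → no; 1× Cl (H0) → no.
That gives 2 matching atoms.

2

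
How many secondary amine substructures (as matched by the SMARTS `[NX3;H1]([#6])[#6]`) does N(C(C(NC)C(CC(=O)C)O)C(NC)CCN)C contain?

3

[NX3;H1]([#6])[#6] is the SMARTS for a secondary amine: a trivalent nitrogen with one H, bonded to two carbons.
The molecule carries 3 separate instances of an N-methylamino group (-NHCH3) meeting every constraint; each maps to a distinct set of atoms, giving 3 matches.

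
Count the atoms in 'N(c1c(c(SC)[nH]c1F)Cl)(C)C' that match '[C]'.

3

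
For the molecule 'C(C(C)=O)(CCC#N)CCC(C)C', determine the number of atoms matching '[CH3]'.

3

Check the 13 heavy atoms by environment: 4× C (H2) → no; 2× C (H1) → no; 2× C (H0) → no; 1× N (H0) → no; 3× C (H3) → match; 1× O (H0) → no.
That gives 3 matching atoms.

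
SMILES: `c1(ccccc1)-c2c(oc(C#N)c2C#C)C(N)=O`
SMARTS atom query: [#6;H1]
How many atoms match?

6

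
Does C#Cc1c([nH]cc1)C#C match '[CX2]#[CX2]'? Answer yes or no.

The pattern [CX2]#[CX2] describes a carbon-carbon triple bond — an alkyne.
The molecule carries an ethynyl group (-C#CH), whose atoms satisfy every constraint of the query, so the pattern matches.

Yes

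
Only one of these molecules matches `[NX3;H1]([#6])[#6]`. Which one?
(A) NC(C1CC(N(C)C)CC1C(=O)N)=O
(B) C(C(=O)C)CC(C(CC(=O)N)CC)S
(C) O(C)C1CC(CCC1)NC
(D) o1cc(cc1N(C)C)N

C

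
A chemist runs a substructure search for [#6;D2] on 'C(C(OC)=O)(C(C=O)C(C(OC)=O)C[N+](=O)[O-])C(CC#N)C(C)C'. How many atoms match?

4

The query [#6;D2] means: any carbon bonded to exactly two heavy atoms.
Check the 24 heavy atoms by environment: 4× C (D2) → match; 7× C (D3) → no; 4× O (D1) → no; 1× N (charge +1, D3) → no; 1× O (charge -1, D1) → no; 2× O (D2) → no; 4× C (D1) → no; 1× N (D1) → no.
That gives 4 matching atoms.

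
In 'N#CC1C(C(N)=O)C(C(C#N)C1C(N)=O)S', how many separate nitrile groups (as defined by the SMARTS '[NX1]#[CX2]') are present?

[NX1]#[CX2] is the SMARTS for a nitrile: a nitrogen triple-bonded to a two-connected carbon.
The molecule carries 2 separate instances of a nitrile (-C#N) meeting every constraint; each maps to a distinct set of atoms, giving 2 matches.

2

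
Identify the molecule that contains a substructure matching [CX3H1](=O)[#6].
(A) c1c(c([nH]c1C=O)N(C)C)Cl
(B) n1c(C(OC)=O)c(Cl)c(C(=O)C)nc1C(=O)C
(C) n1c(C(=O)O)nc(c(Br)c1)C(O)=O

A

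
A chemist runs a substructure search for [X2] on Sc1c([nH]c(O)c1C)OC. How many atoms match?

The query [X2] means: any atom with exactly two total connections (bonds + H).
Check the 10 heavy atoms by environment: 1× n (aromatic, X3) → no; 4× c (aromatic, X3) → no; 2× O (X2) → match; 1× S (X2) → match; 2× C (X4) → no.
Summing the matching environments: 2 + 1 = 3 matching atoms.

3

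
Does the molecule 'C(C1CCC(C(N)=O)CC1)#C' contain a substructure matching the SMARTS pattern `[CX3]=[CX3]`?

The pattern [CX3]=[CX3] describes a non-aromatic C=C double bond between two sp2 carbons — an alkene.
The closest candidate here is an ethynyl group (-C#CH), but the C-C bond is a triple bond, not a double bond. No other fragment satisfies the full query, so there is no match.

No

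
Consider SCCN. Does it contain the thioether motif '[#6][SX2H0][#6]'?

No

The pattern [#6][SX2H0][#6] describes an aliphatic sulfur bridging two carbons with no H on the sulfur — a thioether.
The closest candidate here is a thiol (-SH), but the sulfur has H1, not H0 bridging two carbons. No other fragment satisfies the full query, so there is no match.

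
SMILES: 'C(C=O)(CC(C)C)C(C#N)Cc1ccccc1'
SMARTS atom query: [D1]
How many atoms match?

4

The query [D1] means: atom with exactly one heavy-atom neighbour (degree 1).
Check the 17 heavy atoms by environment: 4× C (D2) → no; 3× C (D3) → no; 1× c (aromatic, D3) → no; 5× c (aromatic, D2) → no; 2× C (D1) → match; 1× O (D1) → match; 1× N (D1) → match.
Summing the matching environments: 2 + 1 + 1 = 4 matching atoms.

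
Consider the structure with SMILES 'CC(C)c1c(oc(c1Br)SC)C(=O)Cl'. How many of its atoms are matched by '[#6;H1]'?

1

The query [#6;H1] means: any carbon bearing exactly one hydrogen.
Check the 14 heavy atoms by environment: 1× o (aromatic, H0) → no; 4× c (aromatic, H0) → no; 1× C (H1) → match; 3× C (H3) → no; 1× S (H0) → no; 1× Br (H0) → no; 1× C (H0) → no; 1× O (H0) → no; 1× Cl (H0) → no.
That gives 1 matching atom.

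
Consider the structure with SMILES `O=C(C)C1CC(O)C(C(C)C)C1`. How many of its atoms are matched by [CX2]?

The query [CX2] means: C with X2: aliphatic carbon with exactly 2 total connections.
Check the 12 heavy atoms by environment: 9× C (X4) → no; 1× C (X3) → no; 1× O (X1) → no; 1× O (X2) → no.
No environment satisfies the query, so 0 matching atoms.

0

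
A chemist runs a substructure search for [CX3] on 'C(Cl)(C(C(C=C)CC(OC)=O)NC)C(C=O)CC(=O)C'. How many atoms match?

5

The query [CX3] means: C with X3: aliphatic carbon with exactly 3 total connections.
Check the 20 heavy atoms by environment: 9× C (X4) → no; 5× C (X3) → match; 3× O (X1) → no; 1× O (X2) → no; 1× Cl (X1) → no; 1× N (X3) → no.
That gives 5 matching atoms.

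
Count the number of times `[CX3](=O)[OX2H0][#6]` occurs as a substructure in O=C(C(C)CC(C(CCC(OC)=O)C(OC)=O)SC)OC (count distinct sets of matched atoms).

[CX3](=O)[OX2H0][#6] is the SMARTS for an ester: a carbonyl carbon bonded to an oxygen that is itself bonded to carbon (no H on that O).
The molecule carries 3 separate instances of a methyl-ester group (-C(=O)OCH3) meeting every constraint; each maps to a distinct set of atoms, giving 3 matches.

3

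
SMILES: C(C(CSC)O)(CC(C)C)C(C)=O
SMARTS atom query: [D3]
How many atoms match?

Check the 13 heavy atoms by environment: 2× C (D2) → no; 4× C (D3) → match; 2× O (D1) → no; 1× S (D2) → no; 4× C (D1) → no.
That gives 4 matching atoms.

4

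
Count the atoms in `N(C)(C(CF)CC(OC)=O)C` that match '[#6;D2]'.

2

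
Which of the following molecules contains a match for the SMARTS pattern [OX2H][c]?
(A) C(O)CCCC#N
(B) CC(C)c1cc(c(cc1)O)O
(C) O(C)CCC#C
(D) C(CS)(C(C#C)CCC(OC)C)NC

B

[OX2H][c] describes a hydroxyl oxygen attached to an aromatic carbon (a phenol).
(A) has a hydroxyl group (-OH) but the -OH is on an aliphatic carbon, not an aromatic c.
(B) contains a hydroxyl group (-OH), which satisfies every atom and bond constraint.
(C) has a methoxy ether (-OCH3) but the oxygen has H0, not H1.
(D) has a methoxy ether (-OCH3) but the oxygen has H0, not H1.
So the answer is (B).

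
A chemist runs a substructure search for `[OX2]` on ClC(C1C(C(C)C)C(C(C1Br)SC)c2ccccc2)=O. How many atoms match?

Check the 20 heavy atoms by environment: 9× C (X4) → no; 1× S (X2) → no; 6× c (aromatic, X3) → no; 1× C (X3) → no; 1× O (X1) → no; 1× Cl (X1) → no; 1× Br (X1) → no.
No environment satisfies the query, so 0 matching atoms.

0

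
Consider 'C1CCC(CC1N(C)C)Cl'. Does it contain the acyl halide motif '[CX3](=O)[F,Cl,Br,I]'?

No

The pattern [CX3](=O)[F,Cl,Br,I] describes a carbonyl carbon bonded to a halogen — an acyl halide.
The closest candidate here is a chloro substituent, but the Cl is not on a carbonyl carbon. No other fragment satisfies the full query, so there is no match.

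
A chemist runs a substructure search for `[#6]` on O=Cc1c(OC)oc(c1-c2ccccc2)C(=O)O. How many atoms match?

13

The query [#6] means: #6 matches any atom with atomic number 6 (carbon, aromatic or aliphatic).
Check the 18 heavy atoms by environment: 1× o (aromatic) → no; 10× c (aromatic) → match; 3× C → match; 4× O → no.
Summing the matching environments: 10 + 3 = 13 matching atoms.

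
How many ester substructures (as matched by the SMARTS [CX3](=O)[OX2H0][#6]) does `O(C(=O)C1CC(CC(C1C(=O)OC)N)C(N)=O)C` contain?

2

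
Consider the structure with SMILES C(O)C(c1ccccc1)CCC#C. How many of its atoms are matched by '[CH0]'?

1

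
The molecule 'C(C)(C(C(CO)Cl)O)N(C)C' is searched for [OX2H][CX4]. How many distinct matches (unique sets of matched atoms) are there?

[OX2H][CX4] is the SMARTS for an aliphatic alcohol: a hydroxyl oxygen bound to an sp3 (X4) carbon.
The molecule carries 2 separate instances of a hydroxyl group (-OH) meeting every constraint; each maps to a distinct set of atoms, giving 2 matches.

2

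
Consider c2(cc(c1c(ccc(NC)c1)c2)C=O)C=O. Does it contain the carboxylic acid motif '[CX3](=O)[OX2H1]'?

The pattern [CX3](=O)[OX2H1] describes an sp2 carbon double-bonded to O and single-bonded to an -OH oxygen — a carboxylic acid.
The closest candidate here is an aldehyde (-CHO), but there is no singly-bonded oxygen on the carbonyl carbon. No other fragment satisfies the full query, so there is no match.

No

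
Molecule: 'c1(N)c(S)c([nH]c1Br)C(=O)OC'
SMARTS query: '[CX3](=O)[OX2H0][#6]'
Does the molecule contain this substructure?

The pattern [CX3](=O)[OX2H0][#6] describes a carbonyl carbon bonded to an oxygen that is itself bonded to carbon (no H on that O) — an ester.
The molecule carries a methyl-ester group (-C(=O)OCH3), whose atoms satisfy every constraint of the query, so the pattern matches.

Yes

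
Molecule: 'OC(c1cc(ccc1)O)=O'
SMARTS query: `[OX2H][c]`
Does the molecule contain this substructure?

Yes

The pattern [OX2H][c] describes a hydroxyl oxygen attached to an aromatic carbon — a phenol.
The molecule carries a hydroxyl group (-OH), whose atoms satisfy every constraint of the query, so the pattern matches.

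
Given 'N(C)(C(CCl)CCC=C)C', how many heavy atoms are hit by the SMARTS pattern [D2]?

4

Check the 10 heavy atoms by environment: 4× C (D2) → match; 1× C (D3) → no; 1× N (D3) → no; 3× C (D1) → no; 1× Cl (D1) → no.
That gives 4 matching atoms.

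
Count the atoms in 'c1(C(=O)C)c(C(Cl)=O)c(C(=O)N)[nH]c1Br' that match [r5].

Check the 15 heavy atoms by environment: 1× n (aromatic, in 5-ring) → match; 4× c (aromatic, in 5-ring) → match; 4× C (acyclic) → no; 3× O (acyclic) → no; 1× N (acyclic) → no; 1× Cl (acyclic) → no; 1× Br (acyclic) → no.
Summing the matching environments: 1 + 4 = 5 matching atoms.

5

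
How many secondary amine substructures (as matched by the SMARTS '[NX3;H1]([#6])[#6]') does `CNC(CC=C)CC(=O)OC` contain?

1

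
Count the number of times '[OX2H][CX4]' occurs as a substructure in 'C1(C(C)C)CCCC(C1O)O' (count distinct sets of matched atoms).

2

[OX2H][CX4] is the SMARTS for an aliphatic alcohol: a hydroxyl oxygen bound to an sp3 (X4) carbon.
The molecule carries 2 separate instances of a hydroxyl group (-OH) meeting every constraint; each maps to a distinct set of atoms, giving 2 matches.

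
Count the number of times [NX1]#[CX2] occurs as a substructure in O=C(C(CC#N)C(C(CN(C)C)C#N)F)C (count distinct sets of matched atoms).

2

[NX1]#[CX2] is the SMARTS for a nitrile: a nitrogen triple-bonded to a two-connected carbon.
The molecule carries 2 separate instances of a nitrile (-C#N) meeting every constraint; each maps to a distinct set of atoms, giving 2 matches.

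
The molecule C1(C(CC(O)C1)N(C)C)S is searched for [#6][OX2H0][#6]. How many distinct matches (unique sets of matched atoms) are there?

[#6][OX2H0][#6] is the SMARTS for an ether: an aliphatic oxygen bridging two carbons with no H on the oxygen.
The molecule has a hydroxyl group (-OH), but the oxygen has H1, not H0 bridging two carbons; nothing else fits, so there are 0 matches.

0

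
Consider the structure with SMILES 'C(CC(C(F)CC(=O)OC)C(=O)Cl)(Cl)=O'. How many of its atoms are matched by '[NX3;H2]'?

0

The query [NX3;H2] means: aliphatic N with 3 total connections, two of them H — an -NH2 nitrogen (amine or amide).
Check the 15 heavy atoms by environment: 2× C (H2, X4) → no; 2× C (H1, X4) → no; 3× C (H0, X3) → no; 3× O (H0, X1) → no; 2× Cl (H0, X1) → no; 1× O (H0, X2) → no; 1× C (H3, X4) → no; 1× F (H0, X1) → no.
No environment satisfies the query, so 0 matching atoms.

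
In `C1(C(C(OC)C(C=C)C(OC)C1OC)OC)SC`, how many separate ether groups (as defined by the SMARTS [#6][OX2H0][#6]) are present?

[#6][OX2H0][#6] is the SMARTS for an ether: an aliphatic oxygen bridging two carbons with no H on the oxygen.
The molecule carries 4 separate instances of a methoxy ether (-OCH3) meeting every constraint; each maps to a distinct set of atoms, giving 4 matches.

4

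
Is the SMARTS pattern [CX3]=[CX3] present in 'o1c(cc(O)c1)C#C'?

No

The pattern [CX3]=[CX3] describes a non-aromatic C=C double bond between two sp2 carbons — an alkene.
The closest candidate here is an ethynyl group (-C#CH), but the C-C bond is a triple bond, not a double bond. No other fragment satisfies the full query, so there is no match.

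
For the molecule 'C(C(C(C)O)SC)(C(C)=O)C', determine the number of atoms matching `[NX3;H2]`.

0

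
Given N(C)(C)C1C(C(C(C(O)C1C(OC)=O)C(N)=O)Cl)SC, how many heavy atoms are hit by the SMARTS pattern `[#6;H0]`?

2

The query [#6;H0] means: any carbon with no attached hydrogen.
Check the 20 heavy atoms by environment: 6× C (H1) → no; 1× N (H0) → no; 4× C (H3) → no; 1× Cl (H0) → no; 2× C (H0) → match; 3× O (H0) → no; 1× O (H1) → no; 1× N (H2) → no; 1× S (H0) → no.
That gives 2 matching atoms.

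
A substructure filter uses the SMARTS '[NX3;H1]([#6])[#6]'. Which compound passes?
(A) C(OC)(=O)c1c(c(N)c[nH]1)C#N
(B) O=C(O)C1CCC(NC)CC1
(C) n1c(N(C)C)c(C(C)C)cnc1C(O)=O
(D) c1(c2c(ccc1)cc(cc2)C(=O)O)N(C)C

B

[NX3;H1]([#6])[#6] describes a trivalent nitrogen with one H, bonded to two carbons (a secondary amine).
(A) has a primary amino group (-NH2) but the nitrogen has H2 and only one carbon neighbour.
(B) contains an N-methylamino group (-NHCH3), which satisfies every atom and bond constraint.
(C) has a dimethylamino group (-N(CH3)2) but the nitrogen has H0, not H1.
(D) has a dimethylamino group (-N(CH3)2) but the nitrogen has H0, not H1.
So the answer is (B).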